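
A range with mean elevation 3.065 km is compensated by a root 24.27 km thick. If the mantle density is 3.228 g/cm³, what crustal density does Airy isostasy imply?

2.87 g/cm³

ρ_c h = (ρ_m − ρ_c) r → ρ_c (h + r) = ρ_m r → ρ_c = ρ_m r / (h + r).
ρ_c = 3.228 × 24.27 km / (3.065 km + 24.27 km) = 2.87 g/cm³.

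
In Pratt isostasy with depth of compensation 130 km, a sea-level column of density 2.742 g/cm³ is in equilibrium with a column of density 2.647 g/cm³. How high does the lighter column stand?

ρ_ref D = ρ (D + h) → h = D (ρ_ref − ρ)/ρ.
h = 130 km × (2.742 − 2.647)/2.647 = 4.67 km.

4.67 km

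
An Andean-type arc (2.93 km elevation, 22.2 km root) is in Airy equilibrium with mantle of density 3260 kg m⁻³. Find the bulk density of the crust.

2880 kg m⁻³

ρ_c h = (ρ_m − ρ_c) r → ρ_c (h + r) = ρ_m r → ρ_c = ρ_m r / (h + r).
ρ_c = 3260 × 22.2 km / (2.93 km + 22.2 km) = 2880 kg m⁻³.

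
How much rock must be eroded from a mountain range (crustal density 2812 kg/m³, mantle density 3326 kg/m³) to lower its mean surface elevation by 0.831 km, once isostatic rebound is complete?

5.38 km

Net drop Δ = e − u = e − e ρ_c/ρ_m = e (ρ_m − ρ_c)/ρ_m.
e = Δ ρ_m/(ρ_m − ρ_c) = 0.831 km × 3326/514 = 5.38 km.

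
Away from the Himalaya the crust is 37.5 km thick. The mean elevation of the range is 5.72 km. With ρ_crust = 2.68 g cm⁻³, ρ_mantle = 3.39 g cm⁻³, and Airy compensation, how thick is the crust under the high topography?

Root depth r = h ρ_c / (ρ_m − ρ_c) = 5.72 km × 2.68 / 0.71 = 21.59 km.
Total thickness = T + h + r = 37.5 km + 5.72 km + 21.59 km = 64.8 km.

64.8 km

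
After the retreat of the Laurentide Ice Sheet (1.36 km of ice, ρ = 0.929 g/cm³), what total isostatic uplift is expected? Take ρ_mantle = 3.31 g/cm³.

Removing the load lets mantle flow back in; uplift u satisfies ρ_ice t = ρ_m u.
u = t ρ_ice/ρ_m = 1.36 km × 0.929/3.31 = 0.382 km.

0.382 km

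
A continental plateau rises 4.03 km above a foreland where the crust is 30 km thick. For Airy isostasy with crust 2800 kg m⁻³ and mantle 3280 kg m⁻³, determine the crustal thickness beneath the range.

57.5 km

Root depth r = h ρ_c / (ρ_m − ρ_c) = 4.03 km × 2800 / 480 = 23.51 km.
Total thickness = T + h + r = 30 km + 4.03 km + 23.51 km = 57.5 km.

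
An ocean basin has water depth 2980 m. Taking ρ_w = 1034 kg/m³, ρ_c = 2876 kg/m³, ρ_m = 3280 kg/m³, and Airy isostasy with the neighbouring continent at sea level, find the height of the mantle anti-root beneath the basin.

Isostatic balance requires: replacing crust with seawater at the top is compensated by replacing crust with mantle at the base: d (ρ_c − ρ_w) = a (ρ_m − ρ_c).
a = d (ρ_c − ρ_w)/(ρ_m − ρ_c) = 2980 m × 1842/404 = 13600 m.

13600 m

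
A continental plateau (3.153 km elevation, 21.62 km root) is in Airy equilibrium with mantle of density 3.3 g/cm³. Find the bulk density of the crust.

2.88 g/cm³

ρ_c h = (ρ_m − ρ_c) r → ρ_c (h + r) = ρ_m r → ρ_c = ρ_m r / (h + r).
ρ_c = 3.3 × 21.62 km / (3.153 km + 21.62 km) = 2.88 g/cm³.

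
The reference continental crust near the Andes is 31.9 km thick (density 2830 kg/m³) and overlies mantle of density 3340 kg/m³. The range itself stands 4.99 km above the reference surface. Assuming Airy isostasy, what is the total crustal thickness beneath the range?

64.6 km

Root depth r = h ρ_c / (ρ_m − ρ_c) = 4.99 km × 2830 / 510 = 27.69 km.
Total thickness = T + h + r = 31.9 km + 4.99 km + 27.69 km = 64.6 km.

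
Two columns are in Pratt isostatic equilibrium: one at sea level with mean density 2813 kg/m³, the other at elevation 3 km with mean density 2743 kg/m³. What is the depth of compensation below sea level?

118 km

ρ_ref D = ρ (D + h) → D (ρ_ref − ρ) = ρ h.
D = ρ h/(ρ_ref − ρ) = 2743 × 3 km/(2813 − 2743) = 118 km.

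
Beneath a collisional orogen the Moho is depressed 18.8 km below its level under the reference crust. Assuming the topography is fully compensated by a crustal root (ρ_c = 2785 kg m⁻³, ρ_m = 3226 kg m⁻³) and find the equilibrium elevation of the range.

2.98 km

Equating mass per unit area of the two columns: ρ_c h = (ρ_m − ρ_c) r.
h = r (ρ_m − ρ_c) / ρ_c = 18.8 km × (3226 − 2785) / 2785 = 2.98 km.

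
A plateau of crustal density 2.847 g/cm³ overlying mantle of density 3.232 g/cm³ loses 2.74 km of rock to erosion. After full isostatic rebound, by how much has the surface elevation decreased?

Rebound u = e ρ_c/ρ_m = 2.74 km × 2.847/3.232 = 2.414 km.
Net surface drop = e − u = 2.74 km − 2.414 km = e (ρ_m − ρ_c)/ρ_m = 0.326 km.

0.326 km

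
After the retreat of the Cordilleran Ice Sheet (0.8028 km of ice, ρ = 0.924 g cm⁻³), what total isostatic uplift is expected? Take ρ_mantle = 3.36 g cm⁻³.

0.221 km

Removing the load lets mantle flow back in; uplift u satisfies ρ_ice t = ρ_m u.
u = t ρ_ice/ρ_m = 0.8028 km × 0.924/3.36 = 0.221 km.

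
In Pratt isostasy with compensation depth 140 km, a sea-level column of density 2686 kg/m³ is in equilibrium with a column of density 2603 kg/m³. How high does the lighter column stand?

4.46 km

ρ_ref D = ρ (D + h) → h = D (ρ_ref − ρ)/ρ.
h = 140 km × (2686 − 2603)/2603 = 4.46 km.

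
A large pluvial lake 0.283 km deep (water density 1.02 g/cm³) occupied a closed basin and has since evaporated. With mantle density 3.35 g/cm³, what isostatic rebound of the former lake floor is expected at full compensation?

u = d ρ_w/ρ_m = 0.283 km × 1.02/3.35 = 0.0862 km.

0.0862 km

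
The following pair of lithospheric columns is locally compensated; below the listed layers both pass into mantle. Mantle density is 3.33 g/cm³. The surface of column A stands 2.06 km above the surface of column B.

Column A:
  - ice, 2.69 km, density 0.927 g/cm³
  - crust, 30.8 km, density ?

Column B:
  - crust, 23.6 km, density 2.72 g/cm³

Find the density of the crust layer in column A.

2.85 g/cm³

Take the compensation level at the base of the deeper column (depth z_c below the surface of column A) and equate Σ ρ_i t_i down to z_c; mantle fills any gap and the z_c terms cancel.
Column A: 2.69×0.927 + 30.8×ρ + (z_c − 33.49)×3.33
Column B: 2.06×0 + 23.6×2.72 + (z_c − 2.06 − 23.6)×3.33
The z_c×3.33 term appears on both sides and cancels. Collect the known terms of each column as K = Σ(ρt)_known − 3.33 × (depth of known layers): K_A = 2.49363 − 3.33×33.49 = −109.02807; K_B = 64.192 − 3.33×(2.06 + 23.6) = −21.2558.
Balance: K_A + 30.8×ρ = K_B, so ρ = (K_B − K_A)/30.8 = 87.7723/30.8 = 2.85 g/cm³.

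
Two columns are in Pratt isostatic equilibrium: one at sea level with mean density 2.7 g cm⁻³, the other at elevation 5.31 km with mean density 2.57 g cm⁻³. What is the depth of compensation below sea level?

105 km

ρ_ref D = ρ (D + h) → D (ρ_ref − ρ) = ρ h.
D = ρ h/(ρ_ref − ρ) = 2.57 × 5.31 km/(2.7 − 2.57) = 105 km.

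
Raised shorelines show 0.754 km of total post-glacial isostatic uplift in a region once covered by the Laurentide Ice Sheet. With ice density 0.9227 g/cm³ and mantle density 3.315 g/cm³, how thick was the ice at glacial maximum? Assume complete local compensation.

u = t ρ_ice/ρ_m → t = u ρ_m/ρ_ice = 0.754 km × 3.315/0.9227 = 2.71 km.

2.71 km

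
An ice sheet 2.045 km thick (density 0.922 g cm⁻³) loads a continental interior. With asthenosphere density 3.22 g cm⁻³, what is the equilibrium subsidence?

0.586 km

For local isostatic compensation: the ice load ρ_ice t is balanced by mantle displaced below, ρ_m s.
s = t ρ_ice / ρ_m = 2.045 km × 0.922/3.22 = 0.586 km.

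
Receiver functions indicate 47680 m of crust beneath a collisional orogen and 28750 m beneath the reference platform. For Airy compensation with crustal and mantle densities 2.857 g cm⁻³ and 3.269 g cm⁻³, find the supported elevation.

Excess crust Δ = 47680 m − 28750 m = 18930 m, split between elevation h and root r with h + r = Δ.
Airy balance ρ_c h = (ρ_m − ρ_c) r gives r = h ρ_c/(ρ_m − ρ_c), so h (1 + ρ_c/(ρ_m − ρ_c)) = Δ, i.e. h = Δ (ρ_m − ρ_c)/ρ_m.
h = 18930 m × 0.412/3.269 = 2390 m.

2390 m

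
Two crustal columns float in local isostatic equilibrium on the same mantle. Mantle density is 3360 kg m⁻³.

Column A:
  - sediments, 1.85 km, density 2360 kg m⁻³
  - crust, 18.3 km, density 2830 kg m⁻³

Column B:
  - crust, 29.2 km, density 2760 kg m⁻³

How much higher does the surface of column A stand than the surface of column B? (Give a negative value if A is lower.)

For any compensation level in the mantle, the mantle terms cancel and isostasy reduces to e = (Σt_A − Σt_B) − (Σ(ρt)_A − Σ(ρt)_B) / ρ_m.
Σt_A = 20.15 km; Σt_B = 29.2 km; Σ(ρt)_A = 56155; Σ(ρt)_B = 80592 (in km·kg m⁻³).
e = (20.15 − 29.2) − (56155 − 80592) / 3360 = −1.78 km.

−1.78 km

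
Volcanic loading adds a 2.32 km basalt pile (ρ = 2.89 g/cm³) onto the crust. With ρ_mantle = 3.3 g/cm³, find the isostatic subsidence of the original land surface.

2.03 km

Subaerial loading: s = t ρ_load / ρ_m.
s = 2.32 km × 2.89/3.3 = 2.03 km.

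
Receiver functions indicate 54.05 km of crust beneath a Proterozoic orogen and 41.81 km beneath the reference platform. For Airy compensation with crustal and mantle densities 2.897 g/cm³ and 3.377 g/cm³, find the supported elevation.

Excess crust Δ = 54.05 km − 41.81 km = 12.24 km, split between elevation h and root r with h + r = Δ.
Airy balance ρ_c h = (ρ_m − ρ_c) r gives r = h ρ_c/(ρ_m − ρ_c), so h (1 + ρ_c/(ρ_m − ρ_c)) = Δ, i.e. h = Δ (ρ_m − ρ_c)/ρ_m.
h = 12.24 km × 0.48/3.377 = 1.74 km.

1.74 km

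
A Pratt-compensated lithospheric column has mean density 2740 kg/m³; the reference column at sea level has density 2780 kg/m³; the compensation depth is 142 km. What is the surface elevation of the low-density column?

ρ_ref D = ρ (D + h) → h = D (ρ_ref − ρ)/ρ.
h = 142 km × (2780 − 2740)/2740 = 2.07 km.

2.07 km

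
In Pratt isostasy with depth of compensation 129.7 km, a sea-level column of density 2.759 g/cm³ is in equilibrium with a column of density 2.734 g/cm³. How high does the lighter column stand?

1.19 km

ρ_ref D = ρ (D + h) → h = D (ρ_ref − ρ)/ρ.
h = 129.7 km × (2.759 − 2.734)/2.734 = 1.19 km.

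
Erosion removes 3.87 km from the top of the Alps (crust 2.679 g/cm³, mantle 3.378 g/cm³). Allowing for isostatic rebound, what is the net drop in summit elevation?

Rebound u = e ρ_c/ρ_m = 3.87 km × 2.679/3.378 = 3.069 km.
Net surface drop = e − u = 3.87 km − 3.069 km = e (ρ_m − ρ_c)/ρ_m = 0.801 km.

0.801 km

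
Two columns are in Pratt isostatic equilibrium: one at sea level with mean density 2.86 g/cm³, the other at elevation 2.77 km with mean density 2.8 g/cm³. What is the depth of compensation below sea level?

129 km

ρ_ref D = ρ (D + h) → D (ρ_ref − ρ) = ρ h.
D = ρ h/(ρ_ref − ρ) = 2.8 × 2.77 km/(2.86 − 2.8) = 129 km.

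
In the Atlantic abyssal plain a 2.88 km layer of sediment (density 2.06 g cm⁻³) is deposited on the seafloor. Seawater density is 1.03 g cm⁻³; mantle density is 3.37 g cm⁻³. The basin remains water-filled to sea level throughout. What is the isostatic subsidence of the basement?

1.27 km

Submarine loading: the sediment displaces seawater, and the subsidence is in turn flooded, so s (ρ_m − ρ_w) = t (ρ_sed − ρ_w).
s = 2.88 km × (2.06 − 1.03) / (3.37 − 1.03) = 1.27 km.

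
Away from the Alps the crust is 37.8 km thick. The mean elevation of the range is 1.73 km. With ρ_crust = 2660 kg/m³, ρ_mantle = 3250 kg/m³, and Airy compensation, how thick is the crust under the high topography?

Root depth r = h ρ_c / (ρ_m − ρ_c) = 1.73 km × 2660 / 590 = 7.8 km.
Total thickness = T + h + r = 37.8 km + 1.73 km + 7.8 km = 47.3 km.

47.3 km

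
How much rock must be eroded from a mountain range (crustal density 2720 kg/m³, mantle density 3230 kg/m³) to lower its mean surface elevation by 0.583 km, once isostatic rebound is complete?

Net drop Δ = e − u = e − e ρ_c/ρ_m = e (ρ_m − ρ_c)/ρ_m.
e = Δ ρ_m/(ρ_m − ρ_c) = 0.583 km × 3230/510 = 3.69 km.

3.69 km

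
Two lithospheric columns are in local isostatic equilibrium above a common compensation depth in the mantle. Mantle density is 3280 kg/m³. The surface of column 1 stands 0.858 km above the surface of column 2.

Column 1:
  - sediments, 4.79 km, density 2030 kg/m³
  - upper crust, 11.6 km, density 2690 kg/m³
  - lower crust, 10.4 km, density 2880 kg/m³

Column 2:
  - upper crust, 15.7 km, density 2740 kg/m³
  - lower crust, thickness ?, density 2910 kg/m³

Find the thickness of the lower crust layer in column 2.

Take the compensation level at the base of the deeper column (depth z_c below the surface of column 1) and equate Σ ρ_i t_i down to z_c; mantle fills any gap and the z_c terms cancel.
Column 1: 4.79×2030 + 11.6×2690 + 10.4×2880 + (z_c − 26.79)×3280
Column 2: 0.858×0 + 15.7×2740 + x×2910 + (z_c − 0.858 − 15.7 − x)×3280
The z_c×3280 term appears on both sides and cancels. Collect the known terms of each column as K = Σ(ρt)_known − 3280 × (depth of known layers): K_1 = 70879.7 − 3280×26.79 = −16991.5; K_2 = 43018 − 3280×(0.858 + 15.7) = −11292.24.
Balance: K_1 = K_2 − x×(3280 − 2910), so x = (K_2 − K_1)/(3280 − 2910) = 5699.26/370 = 15.4 km.

15.4 km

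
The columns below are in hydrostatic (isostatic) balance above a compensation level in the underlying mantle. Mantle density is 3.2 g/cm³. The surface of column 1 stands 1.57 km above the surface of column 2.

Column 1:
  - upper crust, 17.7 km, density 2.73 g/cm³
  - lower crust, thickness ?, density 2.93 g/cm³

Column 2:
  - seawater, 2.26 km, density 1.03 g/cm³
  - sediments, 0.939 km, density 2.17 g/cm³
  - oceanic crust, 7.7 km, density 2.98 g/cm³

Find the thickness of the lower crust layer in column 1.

15.8 km

Take the compensation level at the base of the deeper column (depth z_c below the surface of column 1) and equate Σ ρ_i t_i down to z_c; mantle fills any gap and the z_c terms cancel.
Column 1: 17.7×2.73 + x×2.93 + (z_c − 17.7 − x)×3.2
Column 2: 1.57×0 + 2.26×1.03 + 0.939×2.17 + 7.7×2.98 + (z_c − 1.57 − 10.899)×3.2
The z_c×3.2 term appears on both sides and cancels. Collect the known terms of each column as K = Σ(ρt)_known − 3.2 × (depth of known layers): K_1 = 48.321 − 3.2×17.7 = −8.319; K_2 = 27.31143 − 3.2×(1.57 + 10.899) = −12.58937.
Balance: K_1 − x×(3.2 − 2.93) = K_2, so x = (K_1 − K_2)/(3.2 − 2.93) = 4.27037/0.27 = 15.8 km.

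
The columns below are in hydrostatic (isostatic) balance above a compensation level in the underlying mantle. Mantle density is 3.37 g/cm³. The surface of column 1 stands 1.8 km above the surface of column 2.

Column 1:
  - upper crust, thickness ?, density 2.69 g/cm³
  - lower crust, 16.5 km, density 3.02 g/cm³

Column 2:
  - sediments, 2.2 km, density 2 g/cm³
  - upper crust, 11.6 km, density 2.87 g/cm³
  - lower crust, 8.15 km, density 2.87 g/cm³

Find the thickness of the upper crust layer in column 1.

Take the compensation level at the base of the deeper column (depth z_c below the surface of column 1) and equate Σ ρ_i t_i down to z_c; mantle fills any gap and the z_c terms cancel.
Column 1: x×2.69 + 16.5×3.02 + (z_c − 16.5 − x)×3.37
Column 2: 1.8×0 + 2.2×2 + 11.6×2.87 + 8.15×2.87 + (z_c − 1.8 − 21.95)×3.37
The z_c×3.37 term appears on both sides and cancels. Collect the known terms of each column as K = Σ(ρt)_known − 3.37 × (depth of known layers): K_1 = 49.83 − 3.37×16.5 = −5.775; K_2 = 61.0825 − 3.37×(1.8 + 21.95) = −18.955.
Balance: K_1 − x×(3.37 − 2.69) = K_2, so x = (K_1 − K_2)/(3.37 − 2.69) = 13.18/0.68 = 19.4 km.

19.4 km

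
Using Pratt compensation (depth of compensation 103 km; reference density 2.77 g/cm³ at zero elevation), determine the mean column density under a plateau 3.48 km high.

2.68 g/cm³

Pratt balance: ρ_ref D = ρ (D + h).
ρ = ρ_ref D/(D + h) = 2.77 × 103 km/(103 km + 3.48 km) = 2.68 g/cm³.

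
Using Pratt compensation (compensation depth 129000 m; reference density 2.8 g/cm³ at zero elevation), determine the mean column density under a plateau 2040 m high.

2.76 g/cm³

Pratt balance: ρ_ref D = ρ (D + h).
ρ = ρ_ref D/(D + h) = 2.8 × 129000 m/(129000 m + 2040 m) = 2.76 g/cm³.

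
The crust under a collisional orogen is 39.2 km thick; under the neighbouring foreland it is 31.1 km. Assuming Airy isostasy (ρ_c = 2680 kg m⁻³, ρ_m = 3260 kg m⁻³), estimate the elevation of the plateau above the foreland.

1.44 km

Excess crust Δ = 39.2 km − 31.1 km = 8.1 km, split between elevation h and root r with h + r = Δ.
Airy balance ρ_c h = (ρ_m − ρ_c) r gives r = h ρ_c/(ρ_m − ρ_c), so h (1 + ρ_c/(ρ_m − ρ_c)) = Δ, i.e. h = Δ (ρ_m − ρ_c)/ρ_m.
h = 8.1 km × 580/3260 = 1.44 km.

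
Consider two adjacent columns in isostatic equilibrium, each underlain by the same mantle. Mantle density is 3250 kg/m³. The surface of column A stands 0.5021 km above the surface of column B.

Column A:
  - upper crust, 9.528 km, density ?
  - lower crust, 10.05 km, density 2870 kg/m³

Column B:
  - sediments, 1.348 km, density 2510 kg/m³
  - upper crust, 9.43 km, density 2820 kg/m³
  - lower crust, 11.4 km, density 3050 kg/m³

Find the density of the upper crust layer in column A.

Take the compensation level at the base of the deeper column (depth z_c below the surface of column A) and equate Σ ρ_i t_i down to z_c; mantle fills any gap and the z_c terms cancel.
Column A: 9.528×ρ + 10.05×2870 + (z_c − 19.578)×3250
Column B: 0.5021×0 + 1.348×2510 + 9.43×2820 + 11.4×3050 + (z_c − 0.5021 − 22.178)×3250
The z_c×3250 term appears on both sides and cancels. Collect the known terms of each column as K = Σ(ρt)_known − 3250 × (depth of known layers): K_A = 28843.5 − 3250×19.578 = −34785; K_B = 64746.08 − 3250×(0.5021 + 22.178) = −8964.245.
Balance: K_A + 9.528×ρ = K_B, so ρ = (K_B − K_A)/9.528 = 25820.8/9.528 = 2710 kg/m³.

2710 kg/m³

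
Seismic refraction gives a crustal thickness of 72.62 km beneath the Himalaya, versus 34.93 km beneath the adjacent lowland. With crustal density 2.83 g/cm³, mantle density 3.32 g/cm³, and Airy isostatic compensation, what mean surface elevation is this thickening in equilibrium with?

Excess crust Δ = 72.62 km − 34.93 km = 37.69 km, split between elevation h and root r with h + r = Δ.
Airy balance ρ_c h = (ρ_m − ρ_c) r gives r = h ρ_c/(ρ_m − ρ_c), so h (1 + ρ_c/(ρ_m − ρ_c)) = Δ, i.e. h = Δ (ρ_m − ρ_c)/ρ_m.
h = 37.69 km × 0.49/3.32 = 5.56 km.

5.56 km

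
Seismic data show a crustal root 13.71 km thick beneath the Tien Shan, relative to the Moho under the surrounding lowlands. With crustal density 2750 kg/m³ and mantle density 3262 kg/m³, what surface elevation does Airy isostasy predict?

2.55 km

In Airy isostatic equilibrium: ρ_c h = (ρ_m − ρ_c) r.
h = r (ρ_m − ρ_c) / ρ_c = 13.71 km × (3262 − 2750) / 2750 = 2.55 km.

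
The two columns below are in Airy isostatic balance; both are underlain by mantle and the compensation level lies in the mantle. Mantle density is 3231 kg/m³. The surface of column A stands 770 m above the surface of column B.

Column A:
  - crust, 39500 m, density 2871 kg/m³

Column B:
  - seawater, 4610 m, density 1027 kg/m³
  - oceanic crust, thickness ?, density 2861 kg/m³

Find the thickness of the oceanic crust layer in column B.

4250 m

Take the compensation level at the base of the deeper column (depth z_c below the surface of column A) and equate Σ ρ_i t_i down to z_c; mantle fills any gap and the z_c terms cancel.
Column A: 39500×2871 + (z_c − 39500)×3231
Column B: 770×0 + 4610×1027 + x×2861 + (z_c − 770 − 4610 − x)×3231
The z_c×3231 term appears on both sides and cancels. Collect the known terms of each column as K = Σ(ρt)_known − 3231 × (depth of known layers): K_A = 113404500 − 3231×39500 = −14220000; K_B = 4734470 − 3231×(770 + 4610) = −12648310.
Balance: K_A = K_B − x×(3231 − 2861), so x = (K_B − K_A)/(3231 − 2861) = 1571690/370 = 4250 m.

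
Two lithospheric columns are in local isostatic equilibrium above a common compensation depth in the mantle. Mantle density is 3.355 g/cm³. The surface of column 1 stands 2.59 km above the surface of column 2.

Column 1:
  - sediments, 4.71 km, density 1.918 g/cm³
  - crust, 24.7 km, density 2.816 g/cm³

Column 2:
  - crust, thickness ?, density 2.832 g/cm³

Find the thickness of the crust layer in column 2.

21.8 km

Take the compensation level at the base of the deeper column (depth z_c below the surface of column 1) and equate Σ ρ_i t_i down to z_c; mantle fills any gap and the z_c terms cancel.
Column 1: 4.71×1.918 + 24.7×2.816 + (z_c − 29.41)×3.355
Column 2: 2.59×0 + x×2.832 + (z_c − 2.59 − 0 − x)×3.355
The z_c×3.355 term appears on both sides and cancels. Collect the known terms of each column as K = Σ(ρt)_known − 3.355 × (depth of known layers): K_1 = 78.58898 − 3.355×29.41 = −20.08157; K_2 = 0 − 3.355×(2.59 + 0) = −8.68945.
Balance: K_1 = K_2 − x×(3.355 − 2.832), so x = (K_2 − K_1)/(3.355 − 2.832) = 11.3921/0.523 = 21.8 km.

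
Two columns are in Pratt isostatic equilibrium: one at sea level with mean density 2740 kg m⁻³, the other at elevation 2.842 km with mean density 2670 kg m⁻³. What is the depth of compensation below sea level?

ρ_ref D = ρ (D + h) → D (ρ_ref − ρ) = ρ h.
D = ρ h/(ρ_ref − ρ) = 2670 × 2.842 km/(2740 − 2670) = 108 km.

108 km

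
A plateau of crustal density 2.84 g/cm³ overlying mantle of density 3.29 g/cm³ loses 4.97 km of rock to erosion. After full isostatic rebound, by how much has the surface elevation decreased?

Rebound u = e ρ_c/ρ_m = 4.97 km × 2.84/3.29 = 4.29 km.
Net surface drop = e − u = 4.97 km − 4.29 km = e (ρ_m − ρ_c)/ρ_m = 0.68 km.

0.68 km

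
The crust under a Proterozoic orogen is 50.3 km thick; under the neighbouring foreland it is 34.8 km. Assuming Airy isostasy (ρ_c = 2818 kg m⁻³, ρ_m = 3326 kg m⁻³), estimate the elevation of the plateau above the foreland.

Excess crust Δ = 50.3 km − 34.8 km = 15.5 km, split between elevation h and root r with h + r = Δ.
Airy balance ρ_c h = (ρ_m − ρ_c) r gives r = h ρ_c/(ρ_m − ρ_c), so h (1 + ρ_c/(ρ_m − ρ_c)) = Δ, i.e. h = Δ (ρ_m − ρ_c)/ρ_m.
h = 15.5 km × 508/3326 = 2.37 km.

2.37 km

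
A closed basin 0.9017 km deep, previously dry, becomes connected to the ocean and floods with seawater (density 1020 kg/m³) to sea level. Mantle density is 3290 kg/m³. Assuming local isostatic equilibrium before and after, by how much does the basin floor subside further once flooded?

0.405 km

After flooding the water column is d + s deep. Its weight must equal the weight of mantle displaced by the extra subsidence s: (d + s) ρ_w = s ρ_m.
s = d ρ_w / (ρ_m − ρ_w) = 0.9017 km × 1020/(3290 − 1020) = 0.405 km.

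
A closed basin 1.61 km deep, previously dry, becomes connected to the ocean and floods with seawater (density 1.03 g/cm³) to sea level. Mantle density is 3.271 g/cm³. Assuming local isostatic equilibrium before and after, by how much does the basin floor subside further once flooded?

0.74 km

After flooding the water column is d + s deep. Its weight must equal the weight of mantle displaced by the extra subsidence s: (d + s) ρ_w = s ρ_m.
s = d ρ_w / (ρ_m − ρ_w) = 1.61 km × 1.03/(3.271 − 1.03) = 0.74 km.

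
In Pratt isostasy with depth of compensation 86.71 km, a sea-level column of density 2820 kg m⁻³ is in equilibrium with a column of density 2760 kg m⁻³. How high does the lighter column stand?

ρ_ref D = ρ (D + h) → h = D (ρ_ref − ρ)/ρ.
h = 86.71 km × (2820 − 2760)/2760 = 1.89 km.

1.89 km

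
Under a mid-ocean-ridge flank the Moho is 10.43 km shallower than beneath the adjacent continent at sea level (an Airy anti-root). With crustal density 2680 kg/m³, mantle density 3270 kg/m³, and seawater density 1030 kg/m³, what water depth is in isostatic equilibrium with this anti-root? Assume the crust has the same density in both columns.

Replacing a thickness d of crust by seawater at the top must be balanced by replacing crust with mantle at the base: d (ρ_c − ρ_w) = a (ρ_m − ρ_c).
d = a (ρ_m − ρ_c)/(ρ_c − ρ_w) = 10.43 km × 590/1650 = 3.73 km.

3.73 km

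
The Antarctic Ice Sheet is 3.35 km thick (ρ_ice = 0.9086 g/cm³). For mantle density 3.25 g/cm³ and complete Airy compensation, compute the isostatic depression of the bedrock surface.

0.937 km

Isostatic balance requires: the ice load ρ_ice t is balanced by mantle displaced below, ρ_m s.
s = t ρ_ice / ρ_m = 3.35 km × 0.9086/3.25 = 0.937 km.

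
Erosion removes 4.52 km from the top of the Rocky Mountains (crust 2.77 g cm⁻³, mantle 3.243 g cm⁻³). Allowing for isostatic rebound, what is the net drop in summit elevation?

0.659 km

Rebound u = e ρ_c/ρ_m = 4.52 km × 2.77/3.243 = 3.861 km.
Net surface drop = e − u = 4.52 km − 3.861 km = e (ρ_m − ρ_c)/ρ_m = 0.659 km.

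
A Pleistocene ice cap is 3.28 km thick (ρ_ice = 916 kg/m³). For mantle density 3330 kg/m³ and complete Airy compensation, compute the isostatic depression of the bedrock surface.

Equating mass per unit area of the two columns: the ice load ρ_ice t is balanced by mantle displaced below, ρ_m s.
s = t ρ_ice / ρ_m = 3.28 km × 916/3330 = 0.902 km.

0.902 km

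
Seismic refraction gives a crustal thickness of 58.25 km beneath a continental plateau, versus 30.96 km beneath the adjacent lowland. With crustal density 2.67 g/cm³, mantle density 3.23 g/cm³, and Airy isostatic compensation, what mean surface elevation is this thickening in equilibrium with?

Excess crust Δ = 58.25 km − 30.96 km = 27.29 km, split between elevation h and root r with h + r = Δ.
Airy balance ρ_c h = (ρ_m − ρ_c) r gives r = h ρ_c/(ρ_m − ρ_c), so h (1 + ρ_c/(ρ_m − ρ_c)) = Δ, i.e. h = Δ (ρ_m − ρ_c)/ρ_m.
h = 27.29 km × 0.56/3.23 = 4.73 km.

4.73 km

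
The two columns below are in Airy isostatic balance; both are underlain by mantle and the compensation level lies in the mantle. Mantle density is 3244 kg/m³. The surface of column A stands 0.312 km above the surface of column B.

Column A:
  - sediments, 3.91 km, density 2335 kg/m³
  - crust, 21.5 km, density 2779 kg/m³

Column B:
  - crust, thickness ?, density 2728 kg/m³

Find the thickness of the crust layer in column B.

24.3 km

Take the compensation level at the base of the deeper column (depth z_c below the surface of column A) and equate Σ ρ_i t_i down to z_c; mantle fills any gap and the z_c terms cancel.
Column A: 3.91×2335 + 21.5×2779 + (z_c − 25.41)×3244
Column B: 0.312×0 + x×2728 + (z_c − 0.312 − 0 − x)×3244
The z_c×3244 term appears on both sides and cancels. Collect the known terms of each column as K = Σ(ρt)_known − 3244 × (depth of known layers): K_A = 68878.35 − 3244×25.41 = −13551.69; K_B = 0 − 3244×(0.312 + 0) = −1012.128.
Balance: K_A = K_B − x×(3244 − 2728), so x = (K_B − K_A)/(3244 − 2728) = 12539.6/516 = 24.3 km.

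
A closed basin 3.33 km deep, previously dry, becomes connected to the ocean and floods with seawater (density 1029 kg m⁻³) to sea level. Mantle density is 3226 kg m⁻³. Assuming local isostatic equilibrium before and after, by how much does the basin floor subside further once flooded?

After flooding the water column is d + s deep. Its weight must equal the weight of mantle displaced by the extra subsidence s: (d + s) ρ_w = s ρ_m.
s = d ρ_w / (ρ_m − ρ_w) = 3.33 km × 1029/(3226 − 1029) = 1.56 km.

1.56 km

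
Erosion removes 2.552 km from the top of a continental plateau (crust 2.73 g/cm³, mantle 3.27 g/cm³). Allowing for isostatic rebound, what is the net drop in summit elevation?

0.421 km

Rebound u = e ρ_c/ρ_m = 2.552 km × 2.73/3.27 = 2.131 km.
Net surface drop = e − u = 2.552 km − 2.131 km = e (ρ_m − ρ_c)/ρ_m = 0.421 km.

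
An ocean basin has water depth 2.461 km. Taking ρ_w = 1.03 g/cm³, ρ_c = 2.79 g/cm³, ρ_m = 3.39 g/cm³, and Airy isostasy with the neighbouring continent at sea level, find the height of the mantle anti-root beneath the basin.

Isostatic balance requires: replacing crust with seawater at the top is compensated by replacing crust with mantle at the base: d (ρ_c − ρ_w) = a (ρ_m − ρ_c).
a = d (ρ_c − ρ_w)/(ρ_m − ρ_c) = 2.461 km × 1.76/0.6 = 7.22 km.

7.22 km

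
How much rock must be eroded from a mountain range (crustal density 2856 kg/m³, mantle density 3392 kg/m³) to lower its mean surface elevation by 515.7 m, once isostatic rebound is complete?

3260 m

Net drop Δ = e − u = e − e ρ_c/ρ_m = e (ρ_m − ρ_c)/ρ_m.
e = Δ ρ_m/(ρ_m − ρ_c) = 515.7 m × 3392/536 = 3260 m.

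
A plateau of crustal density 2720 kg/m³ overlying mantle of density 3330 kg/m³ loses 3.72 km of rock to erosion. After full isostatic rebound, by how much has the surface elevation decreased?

0.681 km

Rebound u = e ρ_c/ρ_m = 3.72 km × 2720/3330 = 3.039 km.
Net surface drop = e − u = 3.72 km − 3.039 km = e (ρ_m − ρ_c)/ρ_m = 0.681 km.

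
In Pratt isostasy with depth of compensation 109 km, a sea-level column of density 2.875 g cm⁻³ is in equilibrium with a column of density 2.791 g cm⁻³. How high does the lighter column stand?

ρ_ref D = ρ (D + h) → h = D (ρ_ref − ρ)/ρ.
h = 109 km × (2.875 − 2.791)/2.791 = 3.28 km.

3.28 km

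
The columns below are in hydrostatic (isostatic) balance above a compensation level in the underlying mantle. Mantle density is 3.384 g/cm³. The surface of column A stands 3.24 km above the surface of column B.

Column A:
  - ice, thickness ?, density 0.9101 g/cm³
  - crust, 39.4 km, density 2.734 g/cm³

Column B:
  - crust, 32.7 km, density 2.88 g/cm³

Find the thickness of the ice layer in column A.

Take the compensation level at the base of the deeper column (depth z_c below the surface of column A) and equate Σ ρ_i t_i down to z_c; mantle fills any gap and the z_c terms cancel.
Column A: x×0.9101 + 39.4×2.734 + (z_c − 39.4 − x)×3.384
Column B: 3.24×0 + 32.7×2.88 + (z_c − 3.24 − 32.7)×3.384
The z_c×3.384 term appears on both sides and cancels. Collect the known terms of each column as K = Σ(ρt)_known − 3.384 × (depth of known layers): K_A = 107.7196 − 3.384×39.4 = −25.61; K_B = 94.176 − 3.384×(3.24 + 32.7) = −27.44496.
Balance: K_A − x×(3.384 − 0.9101) = K_B, so x = (K_A − K_B)/(3.384 − 0.9101) = 1.83496/2.4739 = 0.742 km.

0.742 km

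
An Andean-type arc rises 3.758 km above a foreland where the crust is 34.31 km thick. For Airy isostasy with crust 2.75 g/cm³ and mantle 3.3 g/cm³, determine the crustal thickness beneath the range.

Root depth r = h ρ_c / (ρ_m − ρ_c) = 3.758 km × 2.75 / 0.55 = 18.79 km.
Total thickness = T + h + r = 34.31 km + 3.758 km + 18.79 km = 56.9 km.

56.9 km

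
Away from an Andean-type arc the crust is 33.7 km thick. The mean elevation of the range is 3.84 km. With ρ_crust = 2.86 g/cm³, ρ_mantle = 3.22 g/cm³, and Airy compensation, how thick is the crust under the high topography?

Root depth r = h ρ_c / (ρ_m − ρ_c) = 3.84 km × 2.86 / 0.36 = 30.51 km.
Total thickness = T + h + r = 33.7 km + 3.84 km + 30.51 km = 68 km.

68 km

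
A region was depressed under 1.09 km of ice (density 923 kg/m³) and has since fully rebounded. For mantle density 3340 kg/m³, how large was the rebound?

0.301 km

Removing the load lets mantle flow back in; uplift u satisfies ρ_ice t = ρ_m u.
u = t ρ_ice/ρ_m = 1.09 km × 923/3340 = 0.301 km.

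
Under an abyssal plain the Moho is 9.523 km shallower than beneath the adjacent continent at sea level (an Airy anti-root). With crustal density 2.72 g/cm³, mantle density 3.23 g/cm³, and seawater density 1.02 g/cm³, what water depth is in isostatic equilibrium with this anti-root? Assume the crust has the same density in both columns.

2.86 km

Replacing a thickness d of crust by seawater at the top must be balanced by replacing crust with mantle at the base: d (ρ_c − ρ_w) = a (ρ_m − ρ_c).
d = a (ρ_m − ρ_c)/(ρ_c − ρ_w) = 9.523 km × 0.51/1.7 = 2.86 km.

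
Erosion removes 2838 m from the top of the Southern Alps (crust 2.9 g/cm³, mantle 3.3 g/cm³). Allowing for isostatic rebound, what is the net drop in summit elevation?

344 m

Rebound u = e ρ_c/ρ_m = 2838 m × 2.9/3.3 = 2494 m.
Net surface drop = e − u = 2838 m − 2494 m = e (ρ_m − ρ_c)/ρ_m = 344 m.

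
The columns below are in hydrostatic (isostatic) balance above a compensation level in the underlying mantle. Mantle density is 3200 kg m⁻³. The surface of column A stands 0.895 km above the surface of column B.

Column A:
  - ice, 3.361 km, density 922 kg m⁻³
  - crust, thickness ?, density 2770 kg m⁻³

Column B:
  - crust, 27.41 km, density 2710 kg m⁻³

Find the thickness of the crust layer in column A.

20.1 km

Take the compensation level at the base of the deeper column (depth z_c below the surface of column A) and equate Σ ρ_i t_i down to z_c; mantle fills any gap and the z_c terms cancel.
Column A: 3.361×922 + x×2770 + (z_c − 3.361 − x)×3200
Column B: 0.895×0 + 27.41×2710 + (z_c − 0.895 − 27.41)×3200
The z_c×3200 term appears on both sides and cancels. Collect the known terms of each column as K = Σ(ρt)_known − 3200 × (depth of known layers): K_A = 3098.842 − 3200×3.361 = −7656.358; K_B = 74281.1 − 3200×(0.895 + 27.41) = −16294.9.
Balance: K_A − x×(3200 − 2770) = K_B, so x = (K_A − K_B)/(3200 − 2770) = 8638.54/430 = 20.1 km.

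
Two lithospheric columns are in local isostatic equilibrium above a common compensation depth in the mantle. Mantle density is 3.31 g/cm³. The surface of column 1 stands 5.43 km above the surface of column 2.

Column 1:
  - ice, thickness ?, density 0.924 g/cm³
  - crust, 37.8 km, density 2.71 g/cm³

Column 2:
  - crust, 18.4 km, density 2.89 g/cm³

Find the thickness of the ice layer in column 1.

Take the compensation level at the base of the deeper column (depth z_c below the surface of column 1) and equate Σ ρ_i t_i down to z_c; mantle fills any gap and the z_c terms cancel.
Column 1: x×0.924 + 37.8×2.71 + (z_c − 37.8 − x)×3.31
Column 2: 5.43×0 + 18.4×2.89 + (z_c − 5.43 − 18.4)×3.31
The z_c×3.31 term appears on both sides and cancels. Collect the known terms of each column as K = Σ(ρt)_known − 3.31 × (depth of known layers): K_1 = 102.438 − 3.31×37.8 = −22.68; K_2 = 53.176 − 3.31×(5.43 + 18.4) = −25.7013.
Balance: K_1 − x×(3.31 − 0.924) = K_2, so x = (K_1 − K_2)/(3.31 − 0.924) = 3.0213/2.386 = 1.27 km.

1.27 km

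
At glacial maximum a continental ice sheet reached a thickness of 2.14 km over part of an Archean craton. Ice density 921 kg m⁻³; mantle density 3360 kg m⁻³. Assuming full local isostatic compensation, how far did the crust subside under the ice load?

Balancing pressure at the compensation depth: the ice load ρ_ice t is balanced by mantle displaced below, ρ_m s.
s = t ρ_ice / ρ_m = 2.14 km × 921/3360 = 0.587 km.

0.587 km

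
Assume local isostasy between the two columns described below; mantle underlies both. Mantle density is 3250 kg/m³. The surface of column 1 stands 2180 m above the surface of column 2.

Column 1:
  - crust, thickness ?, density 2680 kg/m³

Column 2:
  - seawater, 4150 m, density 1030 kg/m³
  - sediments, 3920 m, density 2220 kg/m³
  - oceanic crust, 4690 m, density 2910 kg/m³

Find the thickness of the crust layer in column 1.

Take the compensation level at the base of the deeper column (depth z_c below the surface of column 1) and equate Σ ρ_i t_i down to z_c; mantle fills any gap and the z_c terms cancel.
Column 1: x×2680 + (z_c − 0 − x)×3250
Column 2: 2180×0 + 4150×1030 + 3920×2220 + 4690×2910 + (z_c − 2180 − 12760)×3250
The z_c×3250 term appears on both sides and cancels. Collect the known terms of each column as K = Σ(ρt)_known − 3250 × (depth of known layers): K_1 = 0 − 3250×0 = 0; K_2 = 26624800 − 3250×(2180 + 12760) = −21930200.
Balance: K_1 − x×(3250 − 2680) = K_2, so x = (K_1 − K_2)/(3250 − 2680) = 21930200/570 = 38500 m.

38500 m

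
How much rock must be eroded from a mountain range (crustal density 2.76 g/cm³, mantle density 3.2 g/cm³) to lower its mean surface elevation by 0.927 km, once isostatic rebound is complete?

6.74 km

Net drop Δ = e − u = e − e ρ_c/ρ_m = e (ρ_m − ρ_c)/ρ_m.
e = Δ ρ_m/(ρ_m − ρ_c) = 0.927 km × 3.2/0.44 = 6.74 km.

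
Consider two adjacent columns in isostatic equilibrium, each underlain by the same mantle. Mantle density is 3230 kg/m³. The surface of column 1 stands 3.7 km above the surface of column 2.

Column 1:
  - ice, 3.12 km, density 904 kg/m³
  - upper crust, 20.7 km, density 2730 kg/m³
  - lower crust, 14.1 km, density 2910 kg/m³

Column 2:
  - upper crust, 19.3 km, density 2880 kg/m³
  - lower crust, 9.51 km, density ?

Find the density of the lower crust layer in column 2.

2870 kg/m³

Take the compensation level at the base of the deeper column (depth z_c below the surface of column 1) and equate Σ ρ_i t_i down to z_c; mantle fills any gap and the z_c terms cancel.
Column 1: 3.12×904 + 20.7×2730 + 14.1×2910 + (z_c − 37.92)×3230
Column 2: 3.7×0 + 19.3×2880 + 9.51×ρ + (z_c − 3.7 − 28.81)×3230
The z_c×3230 term appears on both sides and cancels. Collect the known terms of each column as K = Σ(ρt)_known − 3230 × (depth of known layers): K_1 = 100362.48 − 3230×37.92 = −22119.12; K_2 = 55584 − 3230×(3.7 + 28.81) = −49423.3.
Balance: K_1 = K_2 + 9.51×ρ, so ρ = (K_1 − K_2)/9.51 = 27304.2/9.51 = 2870 kg/m³.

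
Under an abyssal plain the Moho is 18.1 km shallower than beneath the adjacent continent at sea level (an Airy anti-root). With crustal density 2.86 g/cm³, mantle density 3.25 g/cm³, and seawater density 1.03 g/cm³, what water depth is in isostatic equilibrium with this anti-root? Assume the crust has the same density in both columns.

Replacing a thickness d of crust by seawater at the top must be balanced by replacing crust with mantle at the base: d (ρ_c − ρ_w) = a (ρ_m − ρ_c).
d = a (ρ_m − ρ_c)/(ρ_c − ρ_w) = 18.1 km × 0.39/1.83 = 3.86 km.

3.86 km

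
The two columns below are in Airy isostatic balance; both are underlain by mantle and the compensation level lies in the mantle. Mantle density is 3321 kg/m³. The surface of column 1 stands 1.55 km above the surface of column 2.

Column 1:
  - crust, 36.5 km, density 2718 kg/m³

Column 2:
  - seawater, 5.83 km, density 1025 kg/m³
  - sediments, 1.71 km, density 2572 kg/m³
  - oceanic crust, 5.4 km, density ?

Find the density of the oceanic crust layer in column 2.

2910 kg/m³

Take the compensation level at the base of the deeper column (depth z_c below the surface of column 1) and equate Σ ρ_i t_i down to z_c; mantle fills any gap and the z_c terms cancel.
Column 1: 36.5×2718 + (z_c − 36.5)×3321
Column 2: 1.55×0 + 5.83×1025 + 1.71×2572 + 5.4×ρ + (z_c − 1.55 − 12.94)×3321
The z_c×3321 term appears on both sides and cancels. Collect the known terms of each column as K = Σ(ρt)_known − 3321 × (depth of known layers): K_1 = 99207 − 3321×36.5 = −22009.5; K_2 = 10373.87 − 3321×(1.55 + 12.94) = −37747.42.
Balance: K_1 = K_2 + 5.4×ρ, so ρ = (K_1 − K_2)/5.4 = 15737.9/5.4 = 2910 kg/m³.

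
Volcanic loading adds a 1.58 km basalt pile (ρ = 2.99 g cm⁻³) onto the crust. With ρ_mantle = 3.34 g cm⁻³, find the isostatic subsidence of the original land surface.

Subaerial loading: s = t ρ_load / ρ_m.
s = 1.58 km × 2.99/3.34 = 1.41 km.

1.41 km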